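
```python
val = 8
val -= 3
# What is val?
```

Trace:
`val = 8` → val = 8
`val -= 3` → val = 5
So val = 5

Answer: 5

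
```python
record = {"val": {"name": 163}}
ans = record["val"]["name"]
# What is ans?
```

Trace:
`record = {"val": {"name": 163}}` → record = {'val': {'name': 163}}
`ans = record["val"]["name"]` → ans = 163
So ans = 163

Answer: 163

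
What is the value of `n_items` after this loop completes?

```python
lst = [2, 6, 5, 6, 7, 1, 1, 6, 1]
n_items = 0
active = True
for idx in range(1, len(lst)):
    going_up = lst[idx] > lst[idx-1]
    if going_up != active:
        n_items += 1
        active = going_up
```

Count direction changes in [2, 6, 5, 6, 7, 1, 1, 6, 1]
`n_items` takes the values: 0 → 1 → 2 → 3 → 4 → 5

Answer: 5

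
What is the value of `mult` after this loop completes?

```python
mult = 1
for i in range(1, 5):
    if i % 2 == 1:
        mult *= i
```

Product of odd numbers 1 to 4
`mult` takes the values: 1 → 3

Answer: 3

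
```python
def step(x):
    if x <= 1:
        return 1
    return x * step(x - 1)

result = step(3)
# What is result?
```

step(3) = 3 * 2 * 1 = 6

Answer: 6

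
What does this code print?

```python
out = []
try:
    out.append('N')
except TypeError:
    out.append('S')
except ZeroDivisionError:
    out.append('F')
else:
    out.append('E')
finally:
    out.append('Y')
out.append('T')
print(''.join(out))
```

Execution trace: 'N' (try body, no exception) → 'E' (else) → 'Y' (finally) → 'T' (after the try/except). Output: NEYT

Answer: NEYT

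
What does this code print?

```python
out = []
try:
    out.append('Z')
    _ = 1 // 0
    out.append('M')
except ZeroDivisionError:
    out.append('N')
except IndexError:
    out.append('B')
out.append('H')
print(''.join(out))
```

Execution trace: 'Z' (try body) → 'N' (except ZeroDivisionError) → 'H' (after the try/except). Output: ZNH

Answer: ZNH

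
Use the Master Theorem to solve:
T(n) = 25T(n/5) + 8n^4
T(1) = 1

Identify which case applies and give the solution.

a=25, b=5, f(n)=8n^4. log_5(25) = 2. Since c=4 > 2 and the regularity condition holds (25(n/5)^4 = (25/5^4)n^4 with 25/5^4 < 1), Case 3 applies: T(n) = Θ(f(n)) = O(n^4).

Answer: O(n^4) - Case 3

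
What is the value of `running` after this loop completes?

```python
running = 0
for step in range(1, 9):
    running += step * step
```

Sum of squares 1² to 8² = 204
`running` takes the values: 0 → 1 → 5 → 14 → 30 → 55 → 91 → 140 → 204

Answer: 204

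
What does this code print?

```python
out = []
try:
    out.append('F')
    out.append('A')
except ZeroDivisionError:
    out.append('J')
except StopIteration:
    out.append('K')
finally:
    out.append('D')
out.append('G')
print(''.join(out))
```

Execution trace: 'F' (try body) → 'A' (try body, no exception) → 'D' (finally) → 'G' (after the try/except). Output: FADG

Answer: FADG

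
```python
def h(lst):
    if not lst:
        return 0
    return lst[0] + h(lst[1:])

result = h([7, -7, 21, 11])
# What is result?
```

7 + (-7) + 21 + 11 + 0 = 32

Answer: 32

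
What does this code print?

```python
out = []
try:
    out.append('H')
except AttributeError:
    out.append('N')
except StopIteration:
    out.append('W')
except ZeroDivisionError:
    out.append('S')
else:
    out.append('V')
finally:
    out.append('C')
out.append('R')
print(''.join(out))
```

Execution trace: 'H' (try body, no exception) → 'V' (else) → 'C' (finally) → 'R' (after the try/except). Output: HVCR

Answer: HVCR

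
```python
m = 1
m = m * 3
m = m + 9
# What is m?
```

Trace:
`m = 1` → m = 1
`m = m * 3` → m = 3
`m = m + 9` → m = 12
So m = 12

Answer: 12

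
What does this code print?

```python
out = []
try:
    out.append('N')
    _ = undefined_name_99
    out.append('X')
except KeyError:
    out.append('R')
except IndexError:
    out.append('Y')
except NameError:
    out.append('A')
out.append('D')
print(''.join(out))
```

Execution trace: 'N' (try body) → 'A' (except NameError) → 'D' (after the try/except). Output: NAD

Answer: NAD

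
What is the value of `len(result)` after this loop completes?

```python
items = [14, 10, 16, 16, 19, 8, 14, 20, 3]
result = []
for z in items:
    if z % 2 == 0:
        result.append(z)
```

Count even numbers in [14, 10, 16, 16, 19, 8, 14, 20, 3]
`result` takes the values: [] → [14] → [14, 10] → [14, 10, 16] → [14, 10, 16, 16] → [14, 10, 16, 16, 8] → [14, 10, 16, 16, 8, 14] → [14, 10, 16, 16, 8, 14, 20]
So `len(result)` = 7

Answer: 7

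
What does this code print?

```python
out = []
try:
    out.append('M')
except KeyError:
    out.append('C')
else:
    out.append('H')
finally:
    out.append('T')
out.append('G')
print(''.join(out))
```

Execution trace: 'M' (try body, no exception) → 'H' (else) → 'T' (finally) → 'G' (after the try/except). Output: MHTG

Answer: MHTG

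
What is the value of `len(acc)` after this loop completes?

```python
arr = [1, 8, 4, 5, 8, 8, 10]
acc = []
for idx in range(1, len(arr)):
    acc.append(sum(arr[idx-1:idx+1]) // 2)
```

Number of 2-element averages
`acc` takes the values: [] → [4] → [4, 6] → [4, 6, 4] → [4, 6, 4, 6] → [4, 6, 4, 6, 8] → [4, 6, 4, 6, 8, 9]
So `len(acc)` = 6

Answer: 6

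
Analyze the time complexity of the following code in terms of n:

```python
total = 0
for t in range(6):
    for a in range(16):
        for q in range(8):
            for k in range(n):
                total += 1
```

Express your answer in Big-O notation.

Each loop level contributes: 1 × 1 × 1 × n. Multiplying the contributions gives O(n).

Answer: O(n)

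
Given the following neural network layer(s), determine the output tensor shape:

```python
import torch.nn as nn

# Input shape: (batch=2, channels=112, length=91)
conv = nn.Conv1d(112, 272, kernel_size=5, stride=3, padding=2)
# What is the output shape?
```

Input: (2, 112, 91) -> Output: (2, 272, 31)

Answer: (2, 272, 31)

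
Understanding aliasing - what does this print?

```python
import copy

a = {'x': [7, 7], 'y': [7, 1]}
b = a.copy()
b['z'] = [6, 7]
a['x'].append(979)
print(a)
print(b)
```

Key concept: shallow copy of dict with mutable values.
Step by step:
`a = {'x': [7, 7], 'y': [7, 1]}` → a = {'x': [7, 7], 'y': [7, 1]}
`b = a.copy()` → b = {'x': [7, 7], 'y': [7, 1]}
`b['z'] = [6, 7]` → b = {'x': [7, 7], 'y': [7, 1], 'z': [6, 7]}
`a['x'].append(979)` → a = {'x': [7, 7, 979], 'y': [7, 1]}; b = {'x': [7, 7, 979], 'y': [7, 1], 'z': [6, 7]}
`print(a)` → prints {'x': [7, 7, 979], 'y': [7, 1]}
`print(b)` → prints {'x': [7, 7, 979], 'y': [7, 1], 'z': [6, 7]}

Answer:
{'x': [7, 7, 979], 'y': [7, 1]}
{'x': [7, 7, 979], 'y': [7, 1], 'z': [6, 7]}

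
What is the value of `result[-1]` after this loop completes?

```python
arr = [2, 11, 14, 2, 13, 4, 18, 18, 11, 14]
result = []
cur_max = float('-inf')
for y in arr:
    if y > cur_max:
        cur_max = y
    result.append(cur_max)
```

Running max ends at 18
`result` takes the values: [] → [2] → [2, 11] → [2, 11, 14] → [2, 11, 14, 14] → [2, 11, 14, 14, 14] → [2, 11, 14, 14, 14, 14] → [2, 11, 14, 14, 14, 14, 18] → [2, 11, 14, 14, 14, 14, 18, 18] → [2, 11, 14, 14, 14, 14, 18, 18, 18] → [2, 11, 14, 14, 14, 14, 18, 18, 18, 18]
So `result[-1]` = 18

Answer: 18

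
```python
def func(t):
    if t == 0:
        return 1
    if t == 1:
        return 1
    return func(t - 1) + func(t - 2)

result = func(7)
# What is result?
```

Build up from base cases: func(0)=1, func(1)=1, func(2)=2, func(3)=3, func(4)=5, func(5)=8, func(6)=13, ..., func(7)=21

Answer: 21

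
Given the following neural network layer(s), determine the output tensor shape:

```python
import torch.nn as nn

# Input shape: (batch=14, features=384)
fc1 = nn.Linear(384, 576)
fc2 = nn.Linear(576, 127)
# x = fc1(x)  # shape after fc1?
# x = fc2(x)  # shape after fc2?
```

Input: (14, 384) -> after fc1: (14, 576) -> Output: (14, 127)

Answer: (14, 127)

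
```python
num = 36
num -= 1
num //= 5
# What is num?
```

Trace:
`num = 36` → num = 36
`num -= 1` → num = 35
`num //= 5` → num = 7
So num = 7

Answer: 7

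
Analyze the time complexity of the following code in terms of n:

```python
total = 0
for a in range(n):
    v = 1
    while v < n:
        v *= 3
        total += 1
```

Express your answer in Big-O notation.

Each loop level contributes: n × log n. Multiplying the contributions gives O(n log n).

Answer: O(n log n)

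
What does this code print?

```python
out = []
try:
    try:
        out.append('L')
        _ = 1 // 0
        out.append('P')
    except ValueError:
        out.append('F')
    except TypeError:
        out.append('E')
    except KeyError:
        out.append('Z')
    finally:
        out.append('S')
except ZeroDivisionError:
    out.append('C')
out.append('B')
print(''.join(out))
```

Execution trace: 'L' (try body) → 'S' (finally) → 'C' (outer except ZeroDivisionError) → 'B' (after the try/except). Output: LSCB

Answer: LSCB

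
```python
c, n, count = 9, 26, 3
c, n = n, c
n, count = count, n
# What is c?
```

Trace:
`c, n, count = 9, 26, 3` → c = 9; n = 26; count = 3
`c, n = n, c` → c = 26; n = 9
`n, count = count, n` → n = 3; count = 9
So c = 26

Answer: 26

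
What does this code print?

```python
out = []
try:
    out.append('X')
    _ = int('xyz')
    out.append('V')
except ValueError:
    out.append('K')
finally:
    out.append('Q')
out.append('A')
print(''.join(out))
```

Execution trace: 'X' (try body) → 'K' (except ValueError) → 'Q' (finally) → 'A' (after the try/except). Output: XKQA

Answer: XKQA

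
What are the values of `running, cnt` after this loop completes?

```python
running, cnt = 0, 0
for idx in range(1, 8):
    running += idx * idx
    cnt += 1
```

Sum of squares and count
`running, cnt` takes the values: (0, 0) → (1, 0) → (1, 1) → (5, 1) → (5, 2) → (14, 2) → (14, 3) → (30, 3) → (30, 4) → (55, 4) → (55, 5) → (91, 5) → (91, 6) → (140, 6) → (140, 7)

Answer: 140, 7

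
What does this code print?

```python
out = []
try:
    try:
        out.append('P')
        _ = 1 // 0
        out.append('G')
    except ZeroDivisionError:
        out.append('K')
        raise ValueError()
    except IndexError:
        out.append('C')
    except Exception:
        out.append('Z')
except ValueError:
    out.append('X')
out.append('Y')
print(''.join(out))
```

Execution trace: 'P' (try body) → 'K' (except ZeroDivisionError) → 'X' (outer except ValueError) → 'Y' (after the try/except). Output: PKXY

Answer: PKXY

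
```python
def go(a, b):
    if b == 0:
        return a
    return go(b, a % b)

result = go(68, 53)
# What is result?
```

go(68, 53) -> go(53, 15) -> go(15, 8) -> go(8, 7) -> go(7, 1) -> go(1, 0) -> 1

Answer: 1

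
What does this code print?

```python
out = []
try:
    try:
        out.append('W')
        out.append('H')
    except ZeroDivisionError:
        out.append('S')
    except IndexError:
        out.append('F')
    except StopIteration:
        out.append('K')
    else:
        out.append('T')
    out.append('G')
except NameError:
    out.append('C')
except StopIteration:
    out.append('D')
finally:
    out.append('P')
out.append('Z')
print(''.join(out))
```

Execution trace: 'W' (inner try body) → 'H' (inner try body, no exception) → 'T' (inner else) → 'G' (try body, no exception) → 'P' (finally) → 'Z' (after the try/except). Output: WHTGPZ

Answer: WHTGPZ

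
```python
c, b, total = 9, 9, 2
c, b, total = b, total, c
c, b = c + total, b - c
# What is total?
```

Trace:
`c, b, total = 9, 9, 2` → c = 9; b = 9; total = 2
`c, b, total = b, total, c` → c = 9; b = 2; total = 9
`c, b = c + total, b - c` → c = 18; b = -7
So total = 9

Answer: 9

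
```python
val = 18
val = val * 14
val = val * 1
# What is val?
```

Trace:
`val = 18` → val = 18
`val = val * 14` → val = 252
`val = val * 1` → val = 252
So val = 252

Answer: 252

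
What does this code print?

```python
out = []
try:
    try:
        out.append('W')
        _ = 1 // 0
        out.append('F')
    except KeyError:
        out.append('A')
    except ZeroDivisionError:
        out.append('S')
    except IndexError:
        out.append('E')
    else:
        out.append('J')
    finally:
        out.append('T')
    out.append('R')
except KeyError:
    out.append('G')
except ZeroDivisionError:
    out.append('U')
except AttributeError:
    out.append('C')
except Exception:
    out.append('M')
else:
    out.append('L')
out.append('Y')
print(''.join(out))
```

Execution trace: 'W' (inner try body) → 'S' (inner except ZeroDivisionError) → 'T' (inner finally) → 'R' (try body, no exception) → 'L' (else) → 'Y' (after the try/except). Output: WSTRLY

Answer: WSTRLY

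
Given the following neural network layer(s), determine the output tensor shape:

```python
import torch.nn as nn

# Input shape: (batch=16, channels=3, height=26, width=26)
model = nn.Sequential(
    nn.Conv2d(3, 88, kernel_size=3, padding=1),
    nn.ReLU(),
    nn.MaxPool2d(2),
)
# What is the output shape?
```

Input: (16, 3, 26, 26) -> after Conv2d: (16, 88, 26, 26) -> after ReLU: (16, 88, 26, 26) -> Output: (16, 88, 13, 13)

Answer: (16, 88, 13, 13)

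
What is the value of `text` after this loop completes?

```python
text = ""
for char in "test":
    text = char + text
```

Reverse 'test'
`text` takes the values: "" → "t" → "et" → "set" → "tset"

Answer: "tset"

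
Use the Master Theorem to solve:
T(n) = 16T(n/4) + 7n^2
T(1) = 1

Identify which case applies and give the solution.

a=16, b=4, f(n)=7n^2. log_4(16) = 2. Since c=2 = 2, Case 2 applies: T(n) = Θ(n^log_b(a) · log n) = O(n^2 log n).

Answer: O(n^2 log n) - Case 2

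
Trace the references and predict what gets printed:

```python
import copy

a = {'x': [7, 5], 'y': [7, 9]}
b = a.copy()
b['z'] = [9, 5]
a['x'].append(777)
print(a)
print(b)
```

Key concept: shallow copy of dict with mutable values.
Step by step:
`a = {'x': [7, 5], 'y': [7, 9]}` → a = {'x': [7, 5], 'y': [7, 9]}
`b = a.copy()` → b = {'x': [7, 5], 'y': [7, 9]}
`b['z'] = [9, 5]` → b = {'x': [7, 5], 'y': [7, 9], 'z': [9, 5]}
`a['x'].append(777)` → a = {'x': [7, 5, 777], 'y': [7, 9]}; b = {'x': [7, 5, 777], 'y': [7, 9], 'z': [9, 5]}
`print(a)` → prints {'x': [7, 5, 777], 'y': [7, 9]}
`print(b)` → prints {'x': [7, 5, 777], 'y': [7, 9], 'z': [9, 5]}

Answer:
{'x': [7, 5, 777], 'y': [7, 9]}
{'x': [7, 5, 777], 'y': [7, 9], 'z': [9, 5]}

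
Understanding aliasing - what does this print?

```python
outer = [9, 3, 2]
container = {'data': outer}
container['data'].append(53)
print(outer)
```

Key concept: dict holds reference to list.
Step by step:
`outer = [9, 3, 2]` → outer = [9, 3, 2]
`container = {'data': outer}` → container = {'data': [9, 3, 2]}
`container['data'].append(53)` → outer = [9, 3, 2, 53]; container = {'data': [9, 3, 2, 53]}
`print(outer)` → prints [9, 3, 2, 53]

Answer: [9, 3, 2, 53]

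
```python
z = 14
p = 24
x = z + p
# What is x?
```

Trace:
`z = 14` → z = 14
`p = 24` → p = 24
`x = z + p` → x = 38
So x = 38

Answer: 38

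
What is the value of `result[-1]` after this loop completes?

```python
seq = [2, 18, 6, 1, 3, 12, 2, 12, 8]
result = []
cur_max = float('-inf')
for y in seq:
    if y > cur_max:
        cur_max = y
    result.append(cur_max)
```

Running max ends at 18
`result` takes the values: [] → [2] → [2, 18] → [2, 18, 18] → [2, 18, 18, 18] → [2, 18, 18, 18, 18] → [2, 18, 18, 18, 18, 18] → [2, 18, 18, 18, 18, 18, 18] → [2, 18, 18, 18, 18, 18, 18, 18] → [2, 18, 18, 18, 18, 18, 18, 18, 18]
So `result[-1]` = 18

Answer: 18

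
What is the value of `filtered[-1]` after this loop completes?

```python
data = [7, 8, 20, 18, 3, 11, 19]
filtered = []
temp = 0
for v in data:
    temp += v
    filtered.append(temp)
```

Cumulative sum ends at 86
`filtered` takes the values: [] → [7] → [7, 15] → [7, 15, 35] → [7, 15, 35, 53] → [7, 15, 35, 53, 56] → [7, 15, 35, 53, 56, 67] → [7, 15, 35, 53, 56, 67, 86]
So `filtered[-1]` = 86

Answer: 86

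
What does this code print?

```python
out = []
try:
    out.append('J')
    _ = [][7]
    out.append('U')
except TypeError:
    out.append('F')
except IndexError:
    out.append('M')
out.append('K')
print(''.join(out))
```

Execution trace: 'J' (try body) → 'M' (except IndexError) → 'K' (after the try/except). Output: JMK

Answer: JMK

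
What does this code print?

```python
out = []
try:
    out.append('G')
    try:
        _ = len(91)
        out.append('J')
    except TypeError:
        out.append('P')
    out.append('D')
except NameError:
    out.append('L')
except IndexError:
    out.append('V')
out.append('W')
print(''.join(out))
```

Execution trace: 'G' (try body) → 'P' (inner except TypeError) → 'D' (try body, no exception) → 'W' (after the try/except). Output: GPDW

Answer: GPDW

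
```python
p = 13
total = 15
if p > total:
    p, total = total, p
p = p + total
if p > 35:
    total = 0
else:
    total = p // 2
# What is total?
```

Trace:
`p = 13` → p = 13
`total = 15` → total = 15
`if p > total: ...` → p > total is False → no variable changes
`p = p + total` → p = 28
`if p > 35: ...` → p > 35 is False, take else branch → total = 14
So total = 14

Answer: 14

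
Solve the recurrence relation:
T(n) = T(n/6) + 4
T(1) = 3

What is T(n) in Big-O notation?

Each step divides n by 6 and adds 4. After log_6(n) steps we reach T(1)=3. So T(n) = 4·log_6(n) + 3 = O(log n).

Answer: O(log n)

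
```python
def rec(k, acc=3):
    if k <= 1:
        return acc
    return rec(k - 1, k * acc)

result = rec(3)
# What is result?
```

Accumulator trace (n, acc): (3, 3) -> (2, 9) -> (1, 18) -> return 18

Answer: 18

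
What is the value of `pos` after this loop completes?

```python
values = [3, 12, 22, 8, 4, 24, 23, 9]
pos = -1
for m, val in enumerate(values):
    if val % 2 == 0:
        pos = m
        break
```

First even number index in [3, 12, 22, 8, 4, 24, 23, 9]
`pos` takes the values: -1 → 1

Answer: 1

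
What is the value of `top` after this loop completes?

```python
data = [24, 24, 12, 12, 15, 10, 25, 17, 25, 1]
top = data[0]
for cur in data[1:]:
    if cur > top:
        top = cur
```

Maximum of [24, 24, 12, 12, 15, 10, 25, 17, 25, 1]
`top` takes the values: 24 → 25

Answer: 25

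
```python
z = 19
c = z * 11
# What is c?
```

Trace:
`z = 19` → z = 19
`c = z * 11` → c = 209
So c = 209

Answer: 209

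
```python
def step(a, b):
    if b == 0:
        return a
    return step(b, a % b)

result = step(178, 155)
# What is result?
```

step(178, 155) -> step(155, 23) -> step(23, 17) -> step(17, 6) -> step(6, 5) -> step(5, 1) -> step(1, 0) -> 1

Answer: 1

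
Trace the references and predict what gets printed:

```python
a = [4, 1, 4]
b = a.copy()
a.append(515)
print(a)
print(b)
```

Key concept: list.copy() creates independent copy.
Step by step:
`a = [4, 1, 4]` → a = [4, 1, 4]
`b = a.copy()` → b = [4, 1, 4]
`a.append(515)` → a = [4, 1, 4, 515]
`print(a)` → prints [4, 1, 4, 515]
`print(b)` → prints [4, 1, 4]

Answer:
[4, 1, 4, 515]
[4, 1, 4]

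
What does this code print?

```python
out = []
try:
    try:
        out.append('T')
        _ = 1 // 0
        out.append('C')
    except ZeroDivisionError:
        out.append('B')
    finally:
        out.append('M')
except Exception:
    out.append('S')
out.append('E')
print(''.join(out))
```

Execution trace: 'T' (inner try body) → 'B' (inner except ZeroDivisionError) → 'M' (inner finally) → 'E' (after the try/except). Output: TBME

Answer: TBME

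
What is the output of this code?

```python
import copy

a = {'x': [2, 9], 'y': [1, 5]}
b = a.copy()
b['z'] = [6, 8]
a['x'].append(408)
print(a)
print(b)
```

Key concept: shallow copy of dict with mutable values.
Step by step:
`a = {'x': [2, 9], 'y': [1, 5]}` → a = {'x': [2, 9], 'y': [1, 5]}
`b = a.copy()` → b = {'x': [2, 9], 'y': [1, 5]}
`b['z'] = [6, 8]` → b = {'x': [2, 9], 'y': [1, 5], 'z': [6, 8]}
`a['x'].append(408)` → a = {'x': [2, 9, 408], 'y': [1, 5]}; b = {'x': [2, 9, 408], 'y': [1, 5], 'z': [6, 8]}
`print(a)` → prints {'x': [2, 9, 408], 'y': [1, 5]}
`print(b)` → prints {'x': [2, 9, 408], 'y': [1, 5], 'z': [6, 8]}

Answer:
{'x': [2, 9, 408], 'y': [1, 5]}
{'x': [2, 9, 408], 'y': [1, 5], 'z': [6, 8]}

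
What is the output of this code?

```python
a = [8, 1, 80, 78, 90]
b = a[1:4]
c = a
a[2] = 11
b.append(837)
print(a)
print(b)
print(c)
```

Key concept: slice vs alias.
Step by step:
`a = [8, 1, 80, 78, 90]` → a = [8, 1, 80, 78, 90]
`b = a[1:4]` → b = [1, 80, 78]
`c = a` → c = [8, 1, 80, 78, 90] (same object as a)
`a[2] = 11` → a = [8, 1, 11, 78, 90] (same object as c); c = [8, 1, 11, 78, 90] (same object as a)
`b.append(837)` → b = [1, 80, 78, 837]
`print(a)` → prints [8, 1, 11, 78, 90]
`print(b)` → prints [1, 80, 78, 837]
`print(c)` → prints [8, 1, 11, 78, 90]

Answer:
[8, 1, 11, 78, 90]
[1, 80, 78, 837]
[8, 1, 11, 78, 90]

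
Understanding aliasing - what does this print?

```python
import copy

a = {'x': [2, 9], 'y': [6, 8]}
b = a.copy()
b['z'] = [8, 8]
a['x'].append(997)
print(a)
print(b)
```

Key concept: shallow copy of dict with mutable values.
Step by step:
`a = {'x': [2, 9], 'y': [6, 8]}` → a = {'x': [2, 9], 'y': [6, 8]}
`b = a.copy()` → b = {'x': [2, 9], 'y': [6, 8]}
`b['z'] = [8, 8]` → b = {'x': [2, 9], 'y': [6, 8], 'z': [8, 8]}
`a['x'].append(997)` → a = {'x': [2, 9, 997], 'y': [6, 8]}; b = {'x': [2, 9, 997], 'y': [6, 8], 'z': [8, 8]}
`print(a)` → prints {'x': [2, 9, 997], 'y': [6, 8]}
`print(b)` → prints {'x': [2, 9, 997], 'y': [6, 8], 'z': [8, 8]}

Answer:
{'x': [2, 9, 997], 'y': [6, 8]}
{'x': [2, 9, 997], 'y': [6, 8], 'z': [8, 8]}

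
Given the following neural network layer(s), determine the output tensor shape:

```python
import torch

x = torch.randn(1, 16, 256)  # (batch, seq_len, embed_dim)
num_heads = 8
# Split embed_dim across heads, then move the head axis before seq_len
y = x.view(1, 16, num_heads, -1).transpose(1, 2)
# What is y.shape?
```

Input: (1, 16, 256) -> head_dim = 256 // 8 = 32; after view: (1, 16, 8, 32) -> after transpose(1, 2): (1, 8, 16, 32) -> Output: (1, 8, 16, 32)

Answer: (1, 8, 16, 32)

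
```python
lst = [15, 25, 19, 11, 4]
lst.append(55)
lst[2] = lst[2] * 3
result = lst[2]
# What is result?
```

Trace:
`lst = [15, 25, 19, 11, 4]` → lst = [15, 25, 19, 11, 4]
`lst.append(55)` → lst = [15, 25, 19, 11, 4, 55]
`lst[2] = lst[2] * 3` → lst = [15, 25, 57, 11, 4, 55]
`result = lst[2]` → result = 57
So result = 57

Answer: 57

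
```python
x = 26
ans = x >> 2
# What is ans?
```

Trace:
`x = 26` → x = 26
`ans = x >> 2` → ans = 6
So ans = 6

Answer: 6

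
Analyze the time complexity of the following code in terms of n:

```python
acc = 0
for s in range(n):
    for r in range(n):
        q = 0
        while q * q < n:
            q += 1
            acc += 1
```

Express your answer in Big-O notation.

Each loop level contributes: n × n × √n. Multiplying the contributions gives O(n^2√n).

Answer: O(n^2√n)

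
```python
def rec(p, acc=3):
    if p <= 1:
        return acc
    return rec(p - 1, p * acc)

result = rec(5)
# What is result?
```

Accumulator trace (n, acc): (5, 3) -> (4, 15) -> (3, 60) -> (2, 180) -> (1, 360) -> return 360

Answer: 360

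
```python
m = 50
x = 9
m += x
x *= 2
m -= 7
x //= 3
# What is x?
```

Trace:
`m = 50` → m = 50
`x = 9` → x = 9
`m += x` → m = 59
`x *= 2` → x = 18
`m -= 7` → m = 52
`x //= 3` → x = 6
So x = 6

Answer: 6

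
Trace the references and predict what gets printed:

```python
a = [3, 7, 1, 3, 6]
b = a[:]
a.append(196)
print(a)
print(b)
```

Key concept: slice [:] creates copy.
Step by step:
`a = [3, 7, 1, 3, 6]` → a = [3, 7, 1, 3, 6]
`b = a[:]` → b = [3, 7, 1, 3, 6]
`a.append(196)` → a = [3, 7, 1, 3, 6, 196]
`print(a)` → prints [3, 7, 1, 3, 6, 196]
`print(b)` → prints [3, 7, 1, 3, 6]

Answer:
[3, 7, 1, 3, 6, 196]
[3, 7, 1, 3, 6]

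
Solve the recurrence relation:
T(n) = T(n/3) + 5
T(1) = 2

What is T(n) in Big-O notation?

Each step divides n by 3 and adds 5. After log_3(n) steps we reach T(1)=2. So T(n) = 5·log_3(n) + 2 = O(log n).

Answer: O(log n)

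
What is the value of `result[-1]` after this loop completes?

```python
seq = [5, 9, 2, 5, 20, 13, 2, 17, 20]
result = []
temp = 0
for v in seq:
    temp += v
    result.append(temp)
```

Cumulative sum ends at 93
`result` takes the values: [] → [5] → [5, 14] → [5, 14, 16] → [5, 14, 16, 21] → [5, 14, 16, 21, 41] → [5, 14, 16, 21, 41, 54] → [5, 14, 16, 21, 41, 54, 56] → [5, 14, 16, 21, 41, 54, 56, 73] → [5, 14, 16, 21, 41, 54, 56, 73, 93]
So `result[-1]` = 93

Answer: 93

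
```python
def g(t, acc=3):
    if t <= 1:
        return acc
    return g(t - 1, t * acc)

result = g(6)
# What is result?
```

Accumulator trace (n, acc): (6, 3) -> (5, 18) -> (4, 90) -> (3, 360) -> (2, 1080) -> (1, 2160) -> return 2160

Answer: 2160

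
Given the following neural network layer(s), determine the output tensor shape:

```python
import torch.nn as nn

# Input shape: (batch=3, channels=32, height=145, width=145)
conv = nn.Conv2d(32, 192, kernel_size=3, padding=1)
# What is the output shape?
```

Input: (3, 32, 145, 145) -> Output: (3, 192, 145, 145)

Answer: (3, 192, 145, 145)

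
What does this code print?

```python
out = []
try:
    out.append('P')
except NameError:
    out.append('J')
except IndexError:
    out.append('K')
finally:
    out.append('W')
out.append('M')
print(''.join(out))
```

Execution trace: 'P' (try body, no exception) → 'W' (finally) → 'M' (after the try/except). Output: PWM

Answer: PWM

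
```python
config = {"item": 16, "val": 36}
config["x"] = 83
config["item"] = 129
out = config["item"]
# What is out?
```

Trace:
`config = {"item": 16, "val": 36}` → config = {'item': 16, 'val': 36}
`config["x"] = 83` → config = {'item': 16, 'val': 36, 'x': 83}
`config["item"] = 129` → config = {'item': 129, 'val': 36, 'x': 83}
`out = config["item"]` → out = 129
So out = 129

Answer: 129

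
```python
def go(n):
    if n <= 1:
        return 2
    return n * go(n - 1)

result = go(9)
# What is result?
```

go(9) = 9 * 8 * 7 * 6 * 5 * 4 * 3 * 2 * 2 = 725760

Answer: 725760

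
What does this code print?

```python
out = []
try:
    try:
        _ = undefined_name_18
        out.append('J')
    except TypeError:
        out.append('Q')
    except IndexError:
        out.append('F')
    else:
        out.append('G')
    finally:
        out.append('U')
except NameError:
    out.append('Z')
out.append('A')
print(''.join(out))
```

Execution trace: 'U' (finally) → 'Z' (outer except NameError) → 'A' (after the try/except). Output: UZA

Answer: UZA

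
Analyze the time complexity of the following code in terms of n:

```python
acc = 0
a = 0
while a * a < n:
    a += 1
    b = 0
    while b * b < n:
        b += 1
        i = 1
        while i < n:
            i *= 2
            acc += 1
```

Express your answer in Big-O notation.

Each loop level contributes: √n × √n × log n. Multiplying the contributions gives O(n log n).

Answer: O(n log n)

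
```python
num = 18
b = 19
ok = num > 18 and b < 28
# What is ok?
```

Trace:
`num = 18` → num = 18
`b = 19` → b = 19
`ok = num > 18 and b < 28` → ok = False
So ok = False

Answer: False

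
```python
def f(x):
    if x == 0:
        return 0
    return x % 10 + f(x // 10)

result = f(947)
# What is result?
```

Sum of digits of 947: 7 + 4 + 9 = 20

Answer: 20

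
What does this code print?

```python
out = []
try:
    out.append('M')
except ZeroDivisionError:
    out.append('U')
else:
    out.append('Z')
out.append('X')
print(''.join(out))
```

Execution trace: 'M' (try body, no exception) → 'Z' (else) → 'X' (after the try/except). Output: MZX

Answer: MZX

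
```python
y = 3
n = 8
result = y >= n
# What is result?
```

Trace:
`y = 3` → y = 3
`n = 8` → n = 8
`result = y >= n` → result = False
So result = False

Answer: False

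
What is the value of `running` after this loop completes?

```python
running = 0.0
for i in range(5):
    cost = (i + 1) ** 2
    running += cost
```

Sum of squared losses 1² + 2² + ... + 5²
`running` takes the values: 0.0 → 1.0 → 5.0 → 14.0 → 30.0 → 55.0

Answer: 55.0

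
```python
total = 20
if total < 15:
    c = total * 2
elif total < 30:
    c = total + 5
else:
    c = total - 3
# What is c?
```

Trace:
`total = 20` → total = 20
`if total < 15: ...` → total < 15 is False, total < 30 is True → c = 25
So c = 25

Answer: 25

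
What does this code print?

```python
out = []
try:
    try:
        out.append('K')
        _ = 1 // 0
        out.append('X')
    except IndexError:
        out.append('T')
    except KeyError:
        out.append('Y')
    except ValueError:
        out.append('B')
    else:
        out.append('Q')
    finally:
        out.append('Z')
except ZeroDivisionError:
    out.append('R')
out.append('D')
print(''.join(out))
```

Execution trace: 'K' (try body) → 'Z' (finally) → 'R' (outer except ZeroDivisionError) → 'D' (after the try/except). Output: KZRD

Answer: KZRD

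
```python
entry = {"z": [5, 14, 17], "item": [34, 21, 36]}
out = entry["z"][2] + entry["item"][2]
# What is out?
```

Trace:
`entry = {"z": [5, 14, 17], "item": [34, 21, 36]}` → entry = {'z': [5, 14, 17], 'item': [34, 21, 36]}
`out = entry["z"][2] + entry["item"][2]` → out = 53
So out = 53

Answer: 53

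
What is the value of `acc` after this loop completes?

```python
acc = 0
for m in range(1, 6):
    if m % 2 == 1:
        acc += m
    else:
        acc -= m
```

Add odd, subtract even
`acc` takes the values: 0 → 1 → -1 → 2 → -2 → 3

Answer: 3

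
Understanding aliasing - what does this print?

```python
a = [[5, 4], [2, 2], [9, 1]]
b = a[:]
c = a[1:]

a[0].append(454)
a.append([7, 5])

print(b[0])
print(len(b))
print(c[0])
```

Key concept: slice with nested mutation.
Step by step:
`a = [[5, 4], [2, 2], [9, 1]]` → a = [[5, 4], [2, 2], [9, 1]]
`b = a[:]` → b = [[5, 4], [2, 2], [9, 1]]
`c = a[1:]` → c = [[2, 2], [9, 1]]
`a[0].append(454)` → a = [[5, 4, 454], [2, 2], [9, 1]]; b = [[5, 4, 454], [2, 2], [9, 1]]
`a.append([7, 5])` → a = [[5, 4, 454], [2, 2], [9, 1], [7, 5]]
`print(b[0])` → prints [5, 4, 454]
`print(len(b))` → prints 3
`print(c[0])` → prints [2, 2]

Answer:
[5, 4, 454]
3
[2, 2]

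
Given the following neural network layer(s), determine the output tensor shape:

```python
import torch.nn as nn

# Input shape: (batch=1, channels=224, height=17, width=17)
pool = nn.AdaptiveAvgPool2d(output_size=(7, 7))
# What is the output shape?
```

Input: (1, 224, 17, 17) -> Output: (1, 224, 7, 7)

Answer: (1, 224, 7, 7)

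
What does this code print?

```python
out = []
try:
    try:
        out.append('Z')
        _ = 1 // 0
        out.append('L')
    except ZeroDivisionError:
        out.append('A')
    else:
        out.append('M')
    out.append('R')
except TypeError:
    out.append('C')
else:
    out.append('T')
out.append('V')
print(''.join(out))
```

Execution trace: 'Z' (inner try body) → 'A' (inner except ZeroDivisionError) → 'R' (try body, no exception) → 'T' (else) → 'V' (after the try/except). Output: ZARTV

Answer: ZARTV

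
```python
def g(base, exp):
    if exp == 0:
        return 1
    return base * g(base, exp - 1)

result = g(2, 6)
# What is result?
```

g(2, 6) = 2 * 2 * 2 * 2 * 2 * 2 = 64

Answer: 64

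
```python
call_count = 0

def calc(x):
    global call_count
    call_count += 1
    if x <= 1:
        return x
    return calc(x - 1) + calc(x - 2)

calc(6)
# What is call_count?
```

Calls(x) = 1 + Calls(x-1) + Calls(x-2); Calls(0)=Calls(1)=1. For x=6 this gives 25.

Answer: 25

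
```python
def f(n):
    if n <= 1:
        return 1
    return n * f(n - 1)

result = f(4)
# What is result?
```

f(4) = 4 * 3 * 2 * 1 = 24

Answer: 24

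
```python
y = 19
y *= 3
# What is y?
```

Trace:
`y = 19` → y = 19
`y *= 3` → y = 57
So y = 57

Answer: 57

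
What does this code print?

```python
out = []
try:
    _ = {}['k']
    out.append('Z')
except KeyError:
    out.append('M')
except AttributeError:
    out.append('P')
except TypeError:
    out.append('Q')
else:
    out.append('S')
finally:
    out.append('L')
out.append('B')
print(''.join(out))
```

Execution trace: 'M' (except KeyError) → 'L' (finally) → 'B' (after the try/except). Output: MLB

Answer: MLB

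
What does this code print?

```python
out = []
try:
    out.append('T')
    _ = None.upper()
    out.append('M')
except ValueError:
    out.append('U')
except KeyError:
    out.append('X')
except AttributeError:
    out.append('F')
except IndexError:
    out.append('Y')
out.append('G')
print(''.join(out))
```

Execution trace: 'T' (try body) → 'F' (except AttributeError) → 'G' (after the try/except). Output: TFG

Answer: TFG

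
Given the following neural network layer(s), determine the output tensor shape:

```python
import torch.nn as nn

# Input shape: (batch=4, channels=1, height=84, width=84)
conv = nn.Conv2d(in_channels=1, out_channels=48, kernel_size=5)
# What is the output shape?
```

Input: (4, 1, 84, 84) -> Output: (4, 48, 80, 80)

Answer: (4, 48, 80, 80)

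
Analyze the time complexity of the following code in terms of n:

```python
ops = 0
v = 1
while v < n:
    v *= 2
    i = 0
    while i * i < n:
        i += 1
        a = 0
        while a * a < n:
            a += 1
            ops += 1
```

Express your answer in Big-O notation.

Each loop level contributes: log n × √n × √n. Multiplying the contributions gives O(n log n).

Answer: O(n log n)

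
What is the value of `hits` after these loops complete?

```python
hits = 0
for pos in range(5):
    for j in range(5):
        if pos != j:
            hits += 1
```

5² - 5 (exclude diagonal)
`hits` takes the values: 0 → 1 → 2 → 3 → 4 → 5 → 6 → 7 → 8 → 9 → 10 → 11 → 12 → 13 → 14 → 15 → 16 → 17 → 18 → 19 → 20

Answer: 20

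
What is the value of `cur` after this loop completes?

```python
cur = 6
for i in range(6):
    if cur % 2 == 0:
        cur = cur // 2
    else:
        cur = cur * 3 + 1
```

Collatz-style transformation from 6
`cur` takes the values: 6 → 3 → 10 → 5 → 16 → 8 → 4

Answer: 4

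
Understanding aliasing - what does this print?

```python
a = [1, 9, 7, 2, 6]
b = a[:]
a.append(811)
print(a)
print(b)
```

Key concept: slice [:] creates copy.
Step by step:
`a = [1, 9, 7, 2, 6]` → a = [1, 9, 7, 2, 6]
`b = a[:]` → b = [1, 9, 7, 2, 6]
`a.append(811)` → a = [1, 9, 7, 2, 6, 811]
`print(a)` → prints [1, 9, 7, 2, 6, 811]
`print(b)` → prints [1, 9, 7, 2, 6]

Answer:
[1, 9, 7, 2, 6, 811]
[1, 9, 7, 2, 6]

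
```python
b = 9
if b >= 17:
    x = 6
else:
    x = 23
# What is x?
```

Trace:
`b = 9` → b = 9
`if b >= 17: ...` → b >= 17 is False, take else branch → x = 23
So x = 23

Answer: 23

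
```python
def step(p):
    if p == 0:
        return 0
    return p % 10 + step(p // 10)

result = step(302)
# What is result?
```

Sum of digits of 302: 2 + 0 + 3 = 5

Answer: 5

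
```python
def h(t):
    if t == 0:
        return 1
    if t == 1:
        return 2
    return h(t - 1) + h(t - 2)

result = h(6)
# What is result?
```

Build up from base cases: h(0)=1, h(1)=2, h(2)=3, h(3)=5, h(4)=8, h(5)=13, h(6)=21

Answer: 21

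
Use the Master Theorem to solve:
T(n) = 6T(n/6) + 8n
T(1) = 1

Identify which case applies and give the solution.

a=6, b=6, f(n)=8n. log_6(6) = 1. Since c=1 = 1, Case 2 applies: T(n) = Θ(n^log_b(a) · log n) = O(n log n).

Answer: O(n log n) - Case 2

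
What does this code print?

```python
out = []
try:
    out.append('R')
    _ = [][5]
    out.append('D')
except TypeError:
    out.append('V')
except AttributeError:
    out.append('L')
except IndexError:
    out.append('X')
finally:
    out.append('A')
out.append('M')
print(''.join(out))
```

Execution trace: 'R' (try body) → 'X' (except IndexError) → 'A' (finally) → 'M' (after the try/except). Output: RXAM

Answer: RXAM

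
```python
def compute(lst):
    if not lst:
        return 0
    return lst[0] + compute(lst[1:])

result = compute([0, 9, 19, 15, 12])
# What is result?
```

0 + 9 + 19 + 15 + 12 + 0 = 55

Answer: 55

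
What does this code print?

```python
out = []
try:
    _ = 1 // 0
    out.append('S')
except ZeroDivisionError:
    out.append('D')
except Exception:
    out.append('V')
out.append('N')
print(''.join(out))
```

Execution trace: 'D' (except ZeroDivisionError) → 'N' (after the try/except). Output: DN

Answer: DN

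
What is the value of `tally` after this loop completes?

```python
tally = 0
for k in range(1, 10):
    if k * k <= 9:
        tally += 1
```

Count numbers where k² ≤ 9
`tally` takes the values: 0 → 1 → 2 → 3

Answer: 3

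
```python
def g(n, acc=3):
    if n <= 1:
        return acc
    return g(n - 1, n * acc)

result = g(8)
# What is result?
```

Accumulator trace (n, acc): (8, 3) -> (7, 24) -> (6, 168) -> (5, 1008) -> (4, 5040) -> (3, 20160) -> (2, 60480) -> (1, 120960) -> return 120960

Answer: 120960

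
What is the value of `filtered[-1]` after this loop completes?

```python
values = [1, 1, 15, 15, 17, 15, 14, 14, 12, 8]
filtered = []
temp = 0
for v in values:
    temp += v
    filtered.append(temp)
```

Cumulative sum ends at 112
`filtered` takes the values: [] → [1] → [1, 2] → [1, 2, 17] → [1, 2, 17, 32] → [1, 2, 17, 32, 49] → [1, 2, 17, 32, 49, 64] → [1, 2, 17, 32, 49, 64, 78] → [1, 2, 17, 32, 49, 64, 78, 92] → [1, 2, 17, 32, 49, 64, 78, 92, 104] → [1, 2, 17, 32, 49, 64, 78, 92, 104, 112]
So `filtered[-1]` = 112

Answer: 112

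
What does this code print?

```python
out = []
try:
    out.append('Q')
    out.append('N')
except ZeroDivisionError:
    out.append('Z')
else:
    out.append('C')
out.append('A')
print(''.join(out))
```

Execution trace: 'Q' (try body) → 'N' (try body, no exception) → 'C' (else) → 'A' (after the try/except). Output: QNCA

Answer: QNCA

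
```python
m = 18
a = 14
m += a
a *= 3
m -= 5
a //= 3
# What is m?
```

Trace:
`m = 18` → m = 18
`a = 14` → a = 14
`m += a` → m = 32
`a *= 3` → a = 42
`m -= 5` → m = 27
`a //= 3` → a = 14
So m = 27

Answer: 27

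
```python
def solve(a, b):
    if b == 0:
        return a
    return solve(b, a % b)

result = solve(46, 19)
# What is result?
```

solve(46, 19) -> solve(19, 8) -> solve(8, 3) -> solve(3, 2) -> solve(2, 1) -> solve(1, 0) -> 1

Answer: 1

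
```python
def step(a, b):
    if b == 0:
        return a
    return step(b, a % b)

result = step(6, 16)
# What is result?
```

step(6, 16) -> step(16, 6) -> step(6, 4) -> step(4, 2) -> step(2, 0) -> 2

Answer: 2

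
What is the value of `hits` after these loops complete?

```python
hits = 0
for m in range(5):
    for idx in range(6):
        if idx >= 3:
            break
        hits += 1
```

Inner breaks at 3, outer runs 5 times
`hits` takes the values: 0 → 1 → 2 → 3 → 4 → 5 → 6 → 7 → 8 → 9 → 10 → 11 → 12 → 13 → 14 → 15

Answer: 15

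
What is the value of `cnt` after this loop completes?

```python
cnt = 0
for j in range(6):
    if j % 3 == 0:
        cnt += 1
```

Count numbers divisible by 3 in range(6)
`cnt` takes the values: 0 → 1 → 2

Answer: 2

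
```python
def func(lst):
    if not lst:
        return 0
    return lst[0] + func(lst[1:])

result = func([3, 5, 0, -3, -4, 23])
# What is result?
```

3 + 5 + 0 + (-3) + (-4) + 23 + 0 = 24

Answer: 24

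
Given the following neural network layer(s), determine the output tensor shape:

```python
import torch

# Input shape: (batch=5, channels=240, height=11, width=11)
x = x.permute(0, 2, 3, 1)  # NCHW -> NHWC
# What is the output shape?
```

Input: (5, 240, 11, 11) -> Output: (5, 11, 11, 240)

Answer: (5, 11, 11, 240)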